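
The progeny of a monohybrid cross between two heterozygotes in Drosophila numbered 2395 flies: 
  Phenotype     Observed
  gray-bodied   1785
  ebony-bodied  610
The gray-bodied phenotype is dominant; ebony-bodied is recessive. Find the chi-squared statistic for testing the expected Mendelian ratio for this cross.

For a monohybrid cross between heterozygotes with complete dominance, the expected phenotypic ratio is 3:1.
Total ratio parts = 4. Expected numbers out of 2395:
  gray-bodied: 2395 × 3/4 = 1796.25
  ebony-bodied: 2395 × 1/4 = 598.75
χ² = Σ (O − E)² / E
  gray-bodied: (1785 − 1796.25)² / 1796.25 = 0.0705
  ebony-bodied: (610 − 598.75)² / 598.75 = 0.2114
χ² = 0.0705 + 0.2114 = 0.2819 ≈ 0.282

0.282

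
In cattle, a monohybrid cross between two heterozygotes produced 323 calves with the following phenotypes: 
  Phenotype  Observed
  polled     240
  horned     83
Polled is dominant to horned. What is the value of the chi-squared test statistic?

0.084

For a monohybrid cross between heterozygotes with complete dominance, the expected phenotypic ratio is 3:1.
Under the 3:1 hypothesis (Σ ratio = 4, N = 323):
  polled: 323 × 3/4 = 242.25
  horned: 323 × 1/4 = 80.75
χ² = Σ (O − E)² / E
  polled: (240 − 242.25)² / 242.25 = 0.0209
  horned: (83 − 80.75)² / 80.75 = 0.0627
χ² = 0.0209 + 0.0627 = 0.0836 ≈ 0.084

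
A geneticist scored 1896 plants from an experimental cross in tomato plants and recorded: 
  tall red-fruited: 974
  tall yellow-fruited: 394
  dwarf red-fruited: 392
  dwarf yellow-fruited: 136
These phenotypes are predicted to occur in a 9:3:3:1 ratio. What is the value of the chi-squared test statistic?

18.524

The 9:3:3:1 ratio has 16 parts, so with N = 1896 the expected counts are:
  tall red-fruited: 1896 × 9/16 = 1066.5
  tall yellow-fruited: 1896 × 3/16 = 355.5
  dwarf red-fruited: 1896 × 3/16 = 355.5
  dwarf yellow-fruited: 1896 × 1/16 = 118.5
χ² = Σ (O − E)² / E
  tall red-fruited: (974 − 1066.5)² / 1066.5 = 8.0227
  tall yellow-fruited: (394 − 355.5)² / 355.5 = 4.1695
  dwarf red-fruited: (392 − 355.5)² / 355.5 = 3.7475
  dwarf yellow-fruited: (136 − 118.5)² / 118.5 = 2.5844
χ² = 8.0227 + 4.1695 + 3.7475 + 2.5844 = 18.5241 ≈ 18.524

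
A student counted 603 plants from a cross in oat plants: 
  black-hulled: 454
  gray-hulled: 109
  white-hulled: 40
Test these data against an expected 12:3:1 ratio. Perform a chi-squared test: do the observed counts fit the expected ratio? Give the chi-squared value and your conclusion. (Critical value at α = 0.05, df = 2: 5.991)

0.295; consistent

The 12:3:1 ratio has 16 parts, so with N = 603 the expected counts are:
  black-hulled: 603 × 12/16 = 452.25
  gray-hulled: 603 × 3/16 = 113.0625
  white-hulled: 603 × 1/16 = 37.6875
χ² = Σ (O − E)² / E
  black-hulled: (454 − 452.25)² / 452.25 = 0.0068
  gray-hulled: (109 − 113.0625)² / 113.0625 = 0.1460
  white-hulled: (40 − 37.6875)² / 37.6875 = 0.1419
χ² = 0.0068 + 0.1460 + 0.1419 = 0.2947 ≈ 0.295
Degrees of freedom = 3 − 1 = 2; critical value at α = 0.05 is 5.991.
Since 0.295 < 5.991, we fail to reject the null hypothesis — the data are consistent with the 12:3:1 ratio.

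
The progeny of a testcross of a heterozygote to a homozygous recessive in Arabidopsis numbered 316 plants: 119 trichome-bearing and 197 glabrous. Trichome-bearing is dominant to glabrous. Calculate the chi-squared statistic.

A testcross of a heterozygote (Aa × aa) gives a 1:1 phenotypic ratio.
Total ratio parts = 2. Expected numbers out of 316:
  trichome-bearing: 316 × 1/2 = 158
  glabrous: 316 × 1/2 = 158
χ² = Σ (O − E)² / E
  trichome-bearing: (119 − 158)² / 158 = 9.6266
  glabrous: (197 − 158)² / 158 = 9.6266
χ² = 9.6266 + 9.6266 = 19.2532 ≈ 19.253

19.253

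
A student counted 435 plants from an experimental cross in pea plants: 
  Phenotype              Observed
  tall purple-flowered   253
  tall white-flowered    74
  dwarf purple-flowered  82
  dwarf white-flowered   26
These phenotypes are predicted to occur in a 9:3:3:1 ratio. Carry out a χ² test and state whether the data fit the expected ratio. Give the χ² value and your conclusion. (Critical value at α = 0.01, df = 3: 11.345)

Expected counts for N = 435 under a 9:3:3:1 ratio (total parts = 16):
  tall purple-flowered: 435 × 9/16 = 244.6875
  tall white-flowered: 435 × 3/16 = 81.5625
  dwarf purple-flowered: 435 × 3/16 = 81.5625
  dwarf white-flowered: 435 × 1/16 = 27.1875
χ² = Σ (O − E)² / E
  tall purple-flowered: (253 − 244.6875)² / 244.6875 = 0.2824
  tall white-flowered: (74 − 81.5625)² / 81.5625 = 0.7012
  dwarf purple-flowered: (82 − 81.5625)² / 81.5625 = 0.0023
  dwarf white-flowered: (26 − 27.1875)² / 27.1875 = 0.0519
χ² = 0.2824 + 0.7012 + 0.0023 + 0.0519 = 1.0378 ≈ 1.038
Degrees of freedom = 4 − 1 = 3; critical value at α = 0.01 is 11.345.
Since 1.038 < 11.345, we fail to reject the null hypothesis — the data are consistent with the 9:3:3:1 ratio.

1.038; consistent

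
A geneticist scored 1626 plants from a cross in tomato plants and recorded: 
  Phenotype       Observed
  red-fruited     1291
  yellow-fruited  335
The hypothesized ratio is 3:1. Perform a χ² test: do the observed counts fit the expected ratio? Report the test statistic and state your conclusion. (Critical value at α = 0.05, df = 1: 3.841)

The 3:1 ratio has 4 parts, so with N = 1626 the expected counts are:
  red-fruited: 1626 × 3/4 = 1219.5
  yellow-fruited: 1626 × 1/4 = 406.5
χ² = Σ (O − E)² / E
  red-fruited: (1291 − 1219.5)² / 1219.5 = 4.1921
  yellow-fruited: (335 − 406.5)² / 406.5 = 12.5763
χ² = 4.1921 + 12.5763 = 16.7684 ≈ 16.768
Degrees of freedom = 2 − 1 = 1; critical value at α = 0.05 is 3.841.
Since 16.768 > 3.841, we reject the null hypothesis — the data do not fit the 3:1 ratio.

16.768; not consistent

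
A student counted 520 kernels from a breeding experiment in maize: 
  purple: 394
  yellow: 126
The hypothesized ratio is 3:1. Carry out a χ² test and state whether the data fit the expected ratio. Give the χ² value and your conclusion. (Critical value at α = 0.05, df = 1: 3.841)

0.164; consistent

Under the 3:1 hypothesis (Σ ratio = 4, N = 520):
  purple: 520 × 3/4 = 390
  yellow: 520 × 1/4 = 130
χ² = Σ (O − E)² / E
  purple: (394 − 390)² / 390 = 0.0410
  yellow: (126 − 130)² / 130 = 0.1231
χ² = 0.0410 + 0.1231 = 0.1641 ≈ 0.164
Degrees of freedom = 2 − 1 = 1; critical value at α = 0.05 is 3.841.
Since 0.164 < 3.841, we fail to reject the null hypothesis — the data are consistent with the 3:1 ratio.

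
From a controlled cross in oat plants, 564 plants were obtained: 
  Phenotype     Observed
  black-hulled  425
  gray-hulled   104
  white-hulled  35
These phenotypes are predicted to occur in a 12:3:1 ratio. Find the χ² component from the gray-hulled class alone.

0.029

The 12:3:1 ratio has 16 parts, so with N = 564 the expected counts are:
  black-hulled: 564 × 12/16 = 423
  gray-hulled: 564 × 3/16 = 105.75
  white-hulled: 564 × 1/16 = 35.25
Contribution of gray-hulled: (104 − 105.75)² / 105.75 = 0.0290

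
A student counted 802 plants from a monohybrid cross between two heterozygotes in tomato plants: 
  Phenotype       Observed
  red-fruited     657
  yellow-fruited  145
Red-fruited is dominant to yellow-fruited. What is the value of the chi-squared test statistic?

20.484

For a monohybrid cross between heterozygotes with complete dominance, the expected phenotypic ratio is 3:1.
Under the 3:1 hypothesis (Σ ratio = 4, N = 802):
  red-fruited: 802 × 3/4 = 601.5
  yellow-fruited: 802 × 1/4 = 200.5
χ² = Σ (O − E)² / E
  red-fruited: (657 − 601.5)² / 601.5 = 5.1209
  yellow-fruited: (145 − 200.5)² / 200.5 = 15.3628
χ² = 5.1209 + 15.3628 = 20.4837 ≈ 20.484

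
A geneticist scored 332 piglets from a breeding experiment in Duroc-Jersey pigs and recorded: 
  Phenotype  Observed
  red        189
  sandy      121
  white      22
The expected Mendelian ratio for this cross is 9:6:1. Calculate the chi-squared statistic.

Under the 9:6:1 hypothesis (Σ ratio = 16, N = 332):
  red: 332 × 9/16 = 186.75
  sandy: 332 × 6/16 = 124.5
  white: 332 × 1/16 = 20.75
χ² = Σ (O − E)² / E
  red: (189 − 186.75)² / 186.75 = 0.0271
  sandy: (121 − 124.5)² / 124.5 = 0.0984
  white: (22 − 20.75)² / 20.75 = 0.0753
χ² = 0.0271 + 0.0984 + 0.0753 = 0.2008 ≈ 0.201

0.201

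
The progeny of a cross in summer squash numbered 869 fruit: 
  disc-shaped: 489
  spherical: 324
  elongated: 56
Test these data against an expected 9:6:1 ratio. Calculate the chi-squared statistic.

0.063

Under the 9:6:1 hypothesis (Σ ratio = 16, N = 869):
  disc-shaped: 869 × 9/16 = 488.8125
  spherical: 869 × 6/16 = 325.875
  elongated: 869 × 1/16 = 54.3125
χ² = Σ (O − E)² / E
  disc-shaped: (489 − 488.8125)² / 488.8125 = 0.0001
  spherical: (324 − 325.875)² / 325.875 = 0.0108
  elongated: (56 − 54.3125)² / 54.3125 = 0.0524
χ² = 0.0001 + 0.0108 + 0.0524 = 0.0633 ≈ 0.063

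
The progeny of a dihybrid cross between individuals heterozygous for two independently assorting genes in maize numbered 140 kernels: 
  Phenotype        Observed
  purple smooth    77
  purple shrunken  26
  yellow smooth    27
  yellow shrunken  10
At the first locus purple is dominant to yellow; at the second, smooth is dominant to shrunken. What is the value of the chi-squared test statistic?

0.241

A dihybrid F₂ with independent assortment and complete dominance at both loci gives a 9:3:3:1 phenotypic ratio.
Total ratio parts = 16. Expected numbers out of 140:
  purple smooth: 140 × 9/16 = 78.75
  purple shrunken: 140 × 3/16 = 26.25
  yellow smooth: 140 × 3/16 = 26.25
  yellow shrunken: 140 × 1/16 = 8.75
χ² = Σ (O − E)² / E
  purple smooth: (77 − 78.75)² / 78.75 = 0.0389
  purple shrunken: (26 − 26.25)² / 26.25 = 0.0024
  yellow smooth: (27 − 26.25)² / 26.25 = 0.0214
  yellow shrunken: (10 − 8.75)² / 8.75 = 0.1786
χ² = 0.0389 + 0.0024 + 0.0214 + 0.1786 = 0.2413 ≈ 0.241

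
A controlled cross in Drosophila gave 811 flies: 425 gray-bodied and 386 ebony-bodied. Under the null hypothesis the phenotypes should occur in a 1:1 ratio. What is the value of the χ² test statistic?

1.875

Expected counts for N = 811 under a 1:1 ratio (total parts = 2):
  gray-bodied: 811 × 1/2 = 405.5
  ebony-bodied: 811 × 1/2 = 405.5
χ² = Σ (O − E)² / E
  gray-bodied: (425 − 405.5)² / 405.5 = 0.9377
  ebony-bodied: (386 − 405.5)² / 405.5 = 0.9377
χ² = 0.9377 + 0.9377 = 1.8754 ≈ 1.875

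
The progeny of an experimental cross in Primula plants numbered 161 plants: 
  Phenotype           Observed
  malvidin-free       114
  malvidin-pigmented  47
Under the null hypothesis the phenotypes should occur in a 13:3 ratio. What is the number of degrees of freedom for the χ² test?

A goodness-of-fit test with 2 phenotype classes has df = 2 − 1 = 1.

1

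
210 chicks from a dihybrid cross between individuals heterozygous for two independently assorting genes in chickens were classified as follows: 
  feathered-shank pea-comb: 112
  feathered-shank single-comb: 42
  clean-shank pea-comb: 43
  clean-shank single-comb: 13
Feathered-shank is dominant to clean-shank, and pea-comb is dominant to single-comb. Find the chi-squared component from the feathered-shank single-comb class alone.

A dihybrid F₂ with independent assortment and complete dominance at both loci gives a 9:3:3:1 phenotypic ratio.
Expected counts for N = 210 under a 9:3:3:1 ratio (total parts = 16):
  feathered-shank pea-comb: 210 × 9/16 = 118.125
  feathered-shank single-comb: 210 × 3/16 = 39.375
  clean-shank pea-comb: 210 × 3/16 = 39.375
  clean-shank single-comb: 210 × 1/16 = 13.125
Contribution of feathered-shank single-comb: (42 − 39.375)² / 39.375 = 0.1750

0.175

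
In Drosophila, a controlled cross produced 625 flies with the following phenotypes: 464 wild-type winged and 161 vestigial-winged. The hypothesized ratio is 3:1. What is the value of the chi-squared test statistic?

0.193

Under the 3:1 hypothesis (Σ ratio = 4, N = 625):
  wild-type winged: 625 × 3/4 = 468.75
  vestigial-winged: 625 × 1/4 = 156.25
χ² = Σ (O − E)² / E
  wild-type winged: (464 − 468.75)² / 468.75 = 0.0481
  vestigial-winged: (161 − 156.25)² / 156.25 = 0.1444
χ² = 0.0481 + 0.1444 = 0.1925 ≈ 0.193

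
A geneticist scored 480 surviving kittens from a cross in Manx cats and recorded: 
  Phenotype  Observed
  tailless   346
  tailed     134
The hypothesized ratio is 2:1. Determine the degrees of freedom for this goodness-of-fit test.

A goodness-of-fit test with 2 phenotype classes has df = 2 − 1 = 1.

1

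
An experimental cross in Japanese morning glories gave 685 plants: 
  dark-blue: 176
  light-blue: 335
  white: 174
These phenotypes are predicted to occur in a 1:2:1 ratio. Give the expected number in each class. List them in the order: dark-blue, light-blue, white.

171.25, 342.5, 171.25

Expected counts for N = 685 under a 1:2:1 ratio (total parts = 4):
  dark-blue: 685 × 1/4 = 171.25
  light-blue: 685 × 2/4 = 342.5
  white: 685 × 1/4 = 171.25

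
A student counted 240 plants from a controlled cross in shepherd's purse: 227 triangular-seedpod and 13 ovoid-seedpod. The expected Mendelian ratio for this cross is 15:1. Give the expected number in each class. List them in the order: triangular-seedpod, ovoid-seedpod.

225, 15

The 15:1 ratio has 16 parts, so with N = 240 the expected counts are:
  triangular-seedpod: 240 × 15/16 = 225
  ovoid-seedpod: 240 × 1/16 = 15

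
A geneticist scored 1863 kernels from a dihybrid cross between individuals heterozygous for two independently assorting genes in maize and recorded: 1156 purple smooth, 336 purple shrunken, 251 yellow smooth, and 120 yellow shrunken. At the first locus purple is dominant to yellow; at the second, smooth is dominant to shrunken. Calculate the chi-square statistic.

A dihybrid F₂ with independent assortment and complete dominance at both loci gives a 9:3:3:1 phenotypic ratio.
Expected counts for N = 1863 under a 9:3:3:1 ratio (total parts = 16):
  purple smooth: 1863 × 9/16 = 1047.9375
  purple shrunken: 1863 × 3/16 = 349.3125
  yellow smooth: 1863 × 3/16 = 349.3125
  yellow shrunken: 1863 × 1/16 = 116.4375
χ² = Σ (O − E)² / E
  purple smooth: (1156 − 1047.9375)² / 1047.9375 = 11.1433
  purple shrunken: (336 − 349.3125)² / 349.3125 = 0.5073
  yellow smooth: (251 − 349.3125)² / 349.3125 = 27.6696
  yellow shrunken: (120 − 116.4375)² / 116.4375 = 0.1090
χ² = 11.1433 + 0.5073 + 27.6696 + 0.1090 = 39.4292 ≈ 39.429

39.429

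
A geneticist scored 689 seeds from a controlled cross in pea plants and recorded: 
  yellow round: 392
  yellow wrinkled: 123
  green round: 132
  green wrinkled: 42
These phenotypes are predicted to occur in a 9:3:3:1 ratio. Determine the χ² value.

0.435

Total ratio parts = 16. Expected numbers out of 689:
  yellow round: 689 × 9/16 = 387.5625
  yellow wrinkled: 689 × 3/16 = 129.1875
  green round: 689 × 3/16 = 129.1875
  green wrinkled: 689 × 1/16 = 43.0625
χ² = Σ (O − E)² / E
  yellow round: (392 − 387.5625)² / 387.5625 = 0.0508
  yellow wrinkled: (123 − 129.1875)² / 129.1875 = 0.2964
  green round: (132 − 129.1875)² / 129.1875 = 0.0612
  green wrinkled: (42 − 43.0625)² / 43.0625 = 0.0262
χ² = 0.0508 + 0.2964 + 0.0612 + 0.0262 = 0.4346 ≈ 0.435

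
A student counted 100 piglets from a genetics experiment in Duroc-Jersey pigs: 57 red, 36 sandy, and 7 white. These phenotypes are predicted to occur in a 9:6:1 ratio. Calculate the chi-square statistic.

Total ratio parts = 16. Expected numbers out of 100:
  red: 100 × 9/16 = 56.25
  sandy: 100 × 6/16 = 37.5
  white: 100 × 1/16 = 6.25
χ² = Σ (O − E)² / E
  red: (57 − 56.25)² / 56.25 = 0.0100
  sandy: (36 − 37.5)² / 37.5 = 0.0600
  white: (7 − 6.25)² / 6.25 = 0.0900
χ² = 0.0100 + 0.0600 + 0.0900 = 0.160

0.160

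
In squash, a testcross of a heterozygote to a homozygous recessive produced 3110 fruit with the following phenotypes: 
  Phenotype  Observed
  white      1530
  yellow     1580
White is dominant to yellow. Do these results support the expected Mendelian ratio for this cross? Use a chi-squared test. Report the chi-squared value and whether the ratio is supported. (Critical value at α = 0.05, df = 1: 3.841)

0.804; consistent

A testcross of a heterozygote (Aa × aa) gives a 1:1 phenotypic ratio.
Expected counts for N = 3110 under a 1:1 ratio (total parts = 2):
  white: 3110 × 1/2 = 1555
  yellow: 3110 × 1/2 = 1555
χ² = Σ (O − E)² / E
  white: (1530 − 1555)² / 1555 = 0.4019
  yellow: (1580 − 1555)² / 1555 = 0.4019
χ² = 0.4019 + 0.4019 = 0.8038 ≈ 0.804
Degrees of freedom = 2 − 1 = 1; critical value at α = 0.05 is 3.841.
Since 0.804 < 3.841, we fail to reject the null hypothesis — the data are consistent with the 1:1 ratio.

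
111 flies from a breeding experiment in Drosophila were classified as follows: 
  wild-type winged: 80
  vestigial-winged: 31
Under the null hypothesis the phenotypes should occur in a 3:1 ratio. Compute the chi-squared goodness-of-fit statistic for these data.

0.508

The 3:1 ratio has 4 parts, so with N = 111 the expected counts are:
  wild-type winged: 111 × 3/4 = 83.25
  vestigial-winged: 111 × 1/4 = 27.75
χ² = Σ (O − E)² / E
  wild-type winged: (80 − 83.25)² / 83.25 = 0.1269
  vestigial-winged: (31 − 27.75)² / 27.75 = 0.3806
χ² = 0.1269 + 0.3806 = 0.5075 ≈ 0.508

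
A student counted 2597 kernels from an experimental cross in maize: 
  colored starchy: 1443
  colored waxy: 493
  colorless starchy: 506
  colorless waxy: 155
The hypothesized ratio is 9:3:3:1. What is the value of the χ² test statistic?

1.368

Total ratio parts = 16. Expected numbers out of 2597:
  colored starchy: 2597 × 9/16 = 1460.8125
  colored waxy: 2597 × 3/16 = 486.9375
  colorless starchy: 2597 × 3/16 = 486.9375
  colorless waxy: 2597 × 1/16 = 162.3125
χ² = Σ (O − E)² / E
  colored starchy: (1443 − 1460.8125)² / 1460.8125 = 0.2172
  colored waxy: (493 − 486.9375)² / 486.9375 = 0.0755
  colorless starchy: (506 − 486.9375)² / 486.9375 = 0.7463
  colorless waxy: (155 − 162.3125)² / 162.3125 = 0.3294
χ² = 0.2172 + 0.0755 + 0.7463 + 0.3294 = 1.3684 ≈ 1.368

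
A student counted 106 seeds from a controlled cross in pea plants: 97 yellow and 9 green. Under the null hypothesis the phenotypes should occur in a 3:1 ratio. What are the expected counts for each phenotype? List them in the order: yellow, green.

79.5, 26.5

Under the 3:1 hypothesis (Σ ratio = 4, N = 106):
  yellow: 106 × 3/4 = 79.5
  green: 106 × 1/4 = 26.5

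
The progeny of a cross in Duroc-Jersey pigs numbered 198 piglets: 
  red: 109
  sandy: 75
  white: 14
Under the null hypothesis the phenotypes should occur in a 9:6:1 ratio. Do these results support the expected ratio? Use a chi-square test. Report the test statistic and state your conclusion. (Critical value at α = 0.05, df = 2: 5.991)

0.272; consistent

Expected counts for N = 198 under a 9:6:1 ratio (total parts = 16):
  red: 198 × 9/16 = 111.375
  sandy: 198 × 6/16 = 74.25
  white: 198 × 1/16 = 12.375
χ² = Σ (O − E)² / E
  red: (109 − 111.375)² / 111.375 = 0.0506
  sandy: (75 − 74.25)² / 74.25 = 0.0076
  white: (14 − 12.375)² / 12.375 = 0.2134
χ² = 0.0506 + 0.0076 + 0.2134 = 0.2716 ≈ 0.272
Degrees of freedom = 3 − 1 = 2; critical value at α = 0.05 is 5.991.
Since 0.272 < 5.991, we fail to reject the null hypothesis — the data are consistent with the 9:6:1 ratio.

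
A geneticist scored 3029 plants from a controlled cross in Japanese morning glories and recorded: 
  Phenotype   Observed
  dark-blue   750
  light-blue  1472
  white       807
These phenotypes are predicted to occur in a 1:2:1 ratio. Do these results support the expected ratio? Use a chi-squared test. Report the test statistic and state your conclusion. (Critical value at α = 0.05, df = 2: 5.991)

4.531; consistent

Under the 1:2:1 hypothesis (Σ ratio = 4, N = 3029):
  dark-blue: 3029 × 1/4 = 757.25
  light-blue: 3029 × 2/4 = 1514.5
  white: 3029 × 1/4 = 757.25
χ² = Σ (O − E)² / E
  dark-blue: (750 − 757.25)² / 757.25 = 0.0694
  light-blue: (1472 − 1514.5)² / 1514.5 = 1.1926
  white: (807 − 757.25)² / 757.25 = 3.2685
χ² = 0.0694 + 1.1926 + 3.2685 = 4.5305 ≈ 4.531
Degrees of freedom = 3 − 1 = 2; critical value at α = 0.05 is 5.991.
Since 4.531 < 5.991, we fail to reject the null hypothesis — the data are consistent with the 1:2:1 ratio.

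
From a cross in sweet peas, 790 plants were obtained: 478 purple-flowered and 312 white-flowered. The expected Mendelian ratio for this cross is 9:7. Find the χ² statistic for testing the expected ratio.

5.816

The 9:7 ratio has 16 parts, so with N = 790 the expected counts are:
  purple-flowered: 790 × 9/16 = 444.375
  white-flowered: 790 × 7/16 = 345.625
χ² = Σ (O − E)² / E
  purple-flowered: (478 − 444.375)² / 444.375 = 2.5443
  white-flowered: (312 − 345.625)² / 345.625 = 3.2713
χ² = 2.5443 + 3.2713 = 5.8156 ≈ 5.816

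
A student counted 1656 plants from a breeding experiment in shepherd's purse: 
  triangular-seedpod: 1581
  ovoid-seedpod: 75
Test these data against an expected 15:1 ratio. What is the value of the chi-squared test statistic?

8.371

Under the 15:1 hypothesis (Σ ratio = 16, N = 1656):
  triangular-seedpod: 1656 × 15/16 = 1552.5
  ovoid-seedpod: 1656 × 1/16 = 103.5
χ² = Σ (O − E)² / E
  triangular-seedpod: (1581 − 1552.5)² / 1552.5 = 0.5232
  ovoid-seedpod: (75 − 103.5)² / 103.5 = 7.8478
χ² = 0.5232 + 7.8478 = 8.371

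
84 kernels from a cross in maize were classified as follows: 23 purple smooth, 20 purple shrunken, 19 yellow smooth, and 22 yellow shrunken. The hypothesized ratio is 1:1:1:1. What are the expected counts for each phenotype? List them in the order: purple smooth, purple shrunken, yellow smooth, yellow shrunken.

21, 21, 21, 21

Expected counts for N = 84 under a 1:1:1:1 ratio (total parts = 4):
  purple smooth: 84 × 1/4 = 21
  purple shrunken: 84 × 1/4 = 21
  yellow smooth: 84 × 1/4 = 21
  yellow shrunken: 84 × 1/4 = 21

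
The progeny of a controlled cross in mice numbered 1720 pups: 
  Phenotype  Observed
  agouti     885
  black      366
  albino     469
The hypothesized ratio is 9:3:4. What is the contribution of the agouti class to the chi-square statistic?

7.035

Under the 9:3:4 hypothesis (Σ ratio = 16, N = 1720):
  agouti: 1720 × 9/16 = 967.5
  black: 1720 × 3/16 = 322.5
  albino: 1720 × 4/16 = 430
Contribution of agouti: (885 − 967.5)² / 967.5 = 7.0349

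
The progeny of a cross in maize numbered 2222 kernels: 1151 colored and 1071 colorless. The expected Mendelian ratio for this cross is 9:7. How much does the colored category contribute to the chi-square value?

The 9:7 ratio has 16 parts, so with N = 2222 the expected counts are:
  colored: 2222 × 9/16 = 1249.875
  colorless: 2222 × 7/16 = 972.125
Contribution of colored: (1151 − 1249.875)² / 1249.875 = 7.8218

7.822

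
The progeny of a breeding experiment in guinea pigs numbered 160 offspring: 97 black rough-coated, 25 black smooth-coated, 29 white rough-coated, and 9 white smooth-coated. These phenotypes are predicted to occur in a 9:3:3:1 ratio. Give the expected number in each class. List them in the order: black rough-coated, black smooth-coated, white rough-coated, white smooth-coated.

90, 30, 30, 10

Under the 9:3:3:1 hypothesis (Σ ratio = 16, N = 160):
  black rough-coated: 160 × 9/16 = 90
  black smooth-coated: 160 × 3/16 = 30
  white rough-coated: 160 × 3/16 = 30
  white smooth-coated: 160 × 1/16 = 10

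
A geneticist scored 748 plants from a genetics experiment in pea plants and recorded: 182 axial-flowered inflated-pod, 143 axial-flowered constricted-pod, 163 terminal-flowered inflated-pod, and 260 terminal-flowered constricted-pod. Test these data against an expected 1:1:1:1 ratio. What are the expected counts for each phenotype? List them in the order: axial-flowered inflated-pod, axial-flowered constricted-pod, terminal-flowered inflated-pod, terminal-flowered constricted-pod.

Total ratio parts = 4. Expected numbers out of 748:
  axial-flowered inflated-pod: 748 × 1/4 = 187
  axial-flowered constricted-pod: 748 × 1/4 = 187
  terminal-flowered inflated-pod: 748 × 1/4 = 187
  terminal-flowered constricted-pod: 748 × 1/4 = 187

187, 187, 187, 187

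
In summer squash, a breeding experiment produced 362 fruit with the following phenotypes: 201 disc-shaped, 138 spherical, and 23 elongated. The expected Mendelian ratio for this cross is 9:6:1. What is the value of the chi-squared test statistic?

Under the 9:6:1 hypothesis (Σ ratio = 16, N = 362):
  disc-shaped: 362 × 9/16 = 203.625
  spherical: 362 × 6/16 = 135.75
  elongated: 362 × 1/16 = 22.625
χ² = Σ (O − E)² / E
  disc-shaped: (201 − 203.625)² / 203.625 = 0.0338
  spherical: (138 − 135.75)² / 135.75 = 0.0373
  elongated: (23 − 22.625)² / 22.625 = 0.0062
χ² = 0.0338 + 0.0373 + 0.0062 = 0.0773 ≈ 0.077

0.077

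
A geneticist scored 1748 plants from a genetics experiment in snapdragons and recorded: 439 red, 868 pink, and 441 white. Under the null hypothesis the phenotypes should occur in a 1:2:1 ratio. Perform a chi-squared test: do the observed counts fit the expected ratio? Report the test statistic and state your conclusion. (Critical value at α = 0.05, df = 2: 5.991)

Total ratio parts = 4. Expected numbers out of 1748:
  red: 1748 × 1/4 = 437
  pink: 1748 × 2/4 = 874
  white: 1748 × 1/4 = 437
χ² = Σ (O − E)² / E
  red: (439 − 437)² / 437 = 0.0092
  pink: (868 − 874)² / 874 = 0.0412
  white: (441 − 437)² / 437 = 0.0366
χ² = 0.0092 + 0.0412 + 0.0366 = 0.087
Degrees of freedom = 3 − 1 = 2; critical value at α = 0.05 is 5.991.
Since 0.087 < 5.991, we fail to reject the null hypothesis — the data are consistent with the 1:2:1 ratio.

0.087; consistent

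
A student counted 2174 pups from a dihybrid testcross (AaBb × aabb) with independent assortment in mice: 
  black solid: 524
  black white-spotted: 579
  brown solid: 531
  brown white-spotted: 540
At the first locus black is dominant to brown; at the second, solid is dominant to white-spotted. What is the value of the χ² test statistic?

3.328

A dihybrid testcross with independent assortment gives a 1:1:1:1 ratio.
Total ratio parts = 4. Expected numbers out of 2174:
  black solid: 2174 × 1/4 = 543.5
  black white-spotted: 2174 × 1/4 = 543.5
  brown solid: 2174 × 1/4 = 543.5
  brown white-spotted: 2174 × 1/4 = 543.5
χ² = Σ (O − E)² / E
  black solid: (524 − 543.5)² / 543.5 = 0.6996
  black white-spotted: (579 − 543.5)² / 543.5 = 2.3188
  brown solid: (531 − 543.5)² / 543.5 = 0.2875
  brown white-spotted: (540 − 543.5)² / 543.5 = 0.0225
χ² = 0.6996 + 2.3188 + 0.2875 + 0.0225 = 3.3284 ≈ 3.328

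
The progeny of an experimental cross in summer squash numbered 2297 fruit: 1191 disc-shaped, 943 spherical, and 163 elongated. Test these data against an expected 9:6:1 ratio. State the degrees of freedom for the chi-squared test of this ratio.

A goodness-of-fit test with 3 phenotype classes has df = 3 − 1 = 2.

2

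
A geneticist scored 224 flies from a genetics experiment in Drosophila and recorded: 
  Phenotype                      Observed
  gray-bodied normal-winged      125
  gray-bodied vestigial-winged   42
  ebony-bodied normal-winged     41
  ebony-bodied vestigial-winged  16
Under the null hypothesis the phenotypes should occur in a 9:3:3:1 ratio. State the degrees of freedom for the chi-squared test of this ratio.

A goodness-of-fit test with 4 phenotype classes has df = 4 − 1 = 3.

3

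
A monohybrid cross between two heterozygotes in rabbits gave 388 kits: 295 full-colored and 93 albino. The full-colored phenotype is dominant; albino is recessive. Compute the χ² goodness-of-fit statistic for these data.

0.220

For a monohybrid cross between heterozygotes with complete dominance, the expected phenotypic ratio is 3:1.
Under the 3:1 hypothesis (Σ ratio = 4, N = 388):
  full-colored: 388 × 3/4 = 291
  albino: 388 × 1/4 = 97
χ² = Σ (O − E)² / E
  full-colored: (295 − 291)² / 291 = 0.0550
  albino: (93 − 97)² / 97 = 0.1649
χ² = 0.0550 + 0.1649 = 0.2199 ≈ 0.220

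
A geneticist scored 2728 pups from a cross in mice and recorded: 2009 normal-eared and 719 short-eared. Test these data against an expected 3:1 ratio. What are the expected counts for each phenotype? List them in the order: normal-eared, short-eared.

2046, 682

Expected counts for N = 2728 under a 3:1 ratio (total parts = 4):
  normal-eared: 2728 × 3/4 = 2046
  short-eared: 2728 × 1/4 = 682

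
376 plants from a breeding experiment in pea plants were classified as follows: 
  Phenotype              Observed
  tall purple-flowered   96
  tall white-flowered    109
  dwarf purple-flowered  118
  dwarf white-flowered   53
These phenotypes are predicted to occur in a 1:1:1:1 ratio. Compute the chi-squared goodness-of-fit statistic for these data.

26.447

Expected counts for N = 376 under a 1:1:1:1 ratio (total parts = 4):
  tall purple-flowered: 376 × 1/4 = 94
  tall white-flowered: 376 × 1/4 = 94
  dwarf purple-flowered: 376 × 1/4 = 94
  dwarf white-flowered: 376 × 1/4 = 94
χ² = Σ (O − E)² / E
  tall purple-flowered: (96 − 94)² / 94 = 0.0426
  tall white-flowered: (109 − 94)² / 94 = 2.3936
  dwarf purple-flowered: (118 − 94)² / 94 = 6.1277
  dwarf white-flowered: (53 − 94)² / 94 = 17.8830
χ² = 0.0426 + 2.3936 + 6.1277 + 17.8830 = 26.4469 ≈ 26.447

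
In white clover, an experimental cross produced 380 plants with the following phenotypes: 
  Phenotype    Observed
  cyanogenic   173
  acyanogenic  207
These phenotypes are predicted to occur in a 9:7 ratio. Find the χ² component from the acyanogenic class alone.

Expected counts for N = 380 under a 9:7 ratio (total parts = 16):
  cyanogenic: 380 × 9/16 = 213.75
  acyanogenic: 380 × 7/16 = 166.25
Contribution of acyanogenic: (207 − 166.25)² / 166.25 = 9.9883

9.988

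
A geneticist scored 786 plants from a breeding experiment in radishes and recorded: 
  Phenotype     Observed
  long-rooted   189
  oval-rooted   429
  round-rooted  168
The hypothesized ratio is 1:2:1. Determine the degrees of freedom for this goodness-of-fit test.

2

A goodness-of-fit test with 3 phenotype classes has df = 3 − 1 = 2.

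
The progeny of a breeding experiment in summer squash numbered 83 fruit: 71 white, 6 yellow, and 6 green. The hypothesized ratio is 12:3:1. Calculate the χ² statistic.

7.233

Total ratio parts = 16. Expected numbers out of 83:
  white: 83 × 12/16 = 62.25
  yellow: 83 × 3/16 = 15.5625
  green: 83 × 1/16 = 5.1875
χ² = Σ (O − E)² / E
  white: (71 − 62.25)² / 62.25 = 1.2299
  yellow: (6 − 15.5625)² / 15.5625 = 5.8758
  green: (6 − 5.1875)² / 5.1875 = 0.1273
χ² = 1.2299 + 5.8758 + 0.1273 = 7.233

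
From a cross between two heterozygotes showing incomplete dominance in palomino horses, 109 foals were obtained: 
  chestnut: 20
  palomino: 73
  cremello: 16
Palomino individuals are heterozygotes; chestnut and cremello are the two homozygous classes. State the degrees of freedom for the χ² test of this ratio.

With incomplete dominance, a heterozygote × heterozygote cross gives a 1:2:1 phenotypic ratio.
A goodness-of-fit test with 3 phenotype classes has df = 3 − 1 = 2.

2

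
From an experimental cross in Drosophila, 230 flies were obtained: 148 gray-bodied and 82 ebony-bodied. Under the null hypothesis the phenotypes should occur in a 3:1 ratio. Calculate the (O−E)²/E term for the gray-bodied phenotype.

Under the 3:1 hypothesis (Σ ratio = 4, N = 230):
  gray-bodied: 230 × 3/4 = 172.5
  ebony-bodied: 230 × 1/4 = 57.5
Contribution of gray-bodied: (148 − 172.5)² / 172.5 = 3.4797

3.480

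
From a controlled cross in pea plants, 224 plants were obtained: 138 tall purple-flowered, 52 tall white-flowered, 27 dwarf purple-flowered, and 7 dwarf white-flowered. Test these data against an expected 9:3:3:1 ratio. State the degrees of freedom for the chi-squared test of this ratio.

A goodness-of-fit test with 4 phenotype classes has df = 4 − 1 = 3.

3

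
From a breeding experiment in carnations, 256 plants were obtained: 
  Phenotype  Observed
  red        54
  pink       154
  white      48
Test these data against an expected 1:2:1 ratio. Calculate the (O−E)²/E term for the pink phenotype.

Expected counts for N = 256 under a 1:2:1 ratio (total parts = 4):
  red: 256 × 1/4 = 64
  pink: 256 × 2/4 = 128
  white: 256 × 1/4 = 64
Contribution of pink: (154 − 128)² / 128 = 5.2812

5.281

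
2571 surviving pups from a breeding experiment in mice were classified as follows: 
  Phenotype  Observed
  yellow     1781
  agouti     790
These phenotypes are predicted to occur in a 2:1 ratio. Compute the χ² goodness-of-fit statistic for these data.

Under the 2:1 hypothesis (Σ ratio = 3, N = 2571):
  yellow: 2571 × 2/3 = 1714
  agouti: 2571 × 1/3 = 857
χ² = Σ (O − E)² / E
  yellow: (1781 − 1714)² / 1714 = 2.6190
  agouti: (790 − 857)² / 857 = 5.2380
χ² = 2.6190 + 5.2380 = 7.857

7.857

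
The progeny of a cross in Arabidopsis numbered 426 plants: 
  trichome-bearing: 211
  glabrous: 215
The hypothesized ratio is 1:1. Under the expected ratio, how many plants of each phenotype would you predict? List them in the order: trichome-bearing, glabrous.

213, 213

The 1:1 ratio has 2 parts, so with N = 426 the expected counts are:
  trichome-bearing: 426 × 1/2 = 213
  glabrous: 426 × 1/2 = 213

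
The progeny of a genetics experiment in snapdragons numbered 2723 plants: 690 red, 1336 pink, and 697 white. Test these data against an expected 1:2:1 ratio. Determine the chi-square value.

0.991

Under the 1:2:1 hypothesis (Σ ratio = 4, N = 2723):
  red: 2723 × 1/4 = 680.75
  pink: 2723 × 2/4 = 1361.5
  white: 2723 × 1/4 = 680.75
χ² = Σ (O − E)² / E
  red: (690 − 680.75)² / 680.75 = 0.1257
  pink: (1336 − 1361.5)² / 1361.5 = 0.4776
  white: (697 − 680.75)² / 680.75 = 0.3879
χ² = 0.1257 + 0.4776 + 0.3879 = 0.9912 ≈ 0.991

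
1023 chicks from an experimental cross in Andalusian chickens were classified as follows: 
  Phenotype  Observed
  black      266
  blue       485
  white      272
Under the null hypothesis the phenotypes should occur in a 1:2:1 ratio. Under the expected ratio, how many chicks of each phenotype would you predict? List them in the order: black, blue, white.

Under the 1:2:1 hypothesis (Σ ratio = 4, N = 1023):
  black: 1023 × 1/4 = 255.75
  blue: 1023 × 2/4 = 511.5
  white: 1023 × 1/4 = 255.75

255.75, 511.5, 255.75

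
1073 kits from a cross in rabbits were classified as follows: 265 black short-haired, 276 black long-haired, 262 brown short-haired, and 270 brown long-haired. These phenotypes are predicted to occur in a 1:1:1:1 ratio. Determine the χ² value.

Total ratio parts = 4. Expected numbers out of 1073:
  black short-haired: 1073 × 1/4 = 268.25
  black long-haired: 1073 × 1/4 = 268.25
  brown short-haired: 1073 × 1/4 = 268.25
  brown long-haired: 1073 × 1/4 = 268.25
χ² = Σ (O − E)² / E
  black short-haired: (265 − 268.25)² / 268.25 = 0.0394
  black long-haired: (276 − 268.25)² / 268.25 = 0.2239
  brown short-haired: (262 − 268.25)² / 268.25 = 0.1456
  brown long-haired: (270 − 268.25)² / 268.25 = 0.0114
χ² = 0.0394 + 0.2239 + 0.1456 + 0.0114 = 0.4203 ≈ 0.420

0.420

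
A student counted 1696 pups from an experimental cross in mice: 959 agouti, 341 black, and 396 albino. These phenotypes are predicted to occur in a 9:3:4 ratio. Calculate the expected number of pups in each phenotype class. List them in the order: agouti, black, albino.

954, 318, 424

Expected counts for N = 1696 under a 9:3:4 ratio (total parts = 16):
  agouti: 1696 × 9/16 = 954
  black: 1696 × 3/16 = 318
  albino: 1696 × 4/16 = 424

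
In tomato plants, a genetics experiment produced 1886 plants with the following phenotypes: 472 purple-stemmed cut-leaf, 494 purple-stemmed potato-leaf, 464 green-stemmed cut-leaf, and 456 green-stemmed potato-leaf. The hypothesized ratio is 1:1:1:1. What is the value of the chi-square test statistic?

Under the 1:1:1:1 hypothesis (Σ ratio = 4, N = 1886):
  purple-stemmed cut-leaf: 1886 × 1/4 = 471.5
  purple-stemmed potato-leaf: 1886 × 1/4 = 471.5
  green-stemmed cut-leaf: 1886 × 1/4 = 471.5
  green-stemmed potato-leaf: 1886 × 1/4 = 471.5
χ² = Σ (O − E)² / E
  purple-stemmed cut-leaf: (472 − 471.5)² / 471.5 = 0.0005
  purple-stemmed potato-leaf: (494 − 471.5)² / 471.5 = 1.0737
  green-stemmed cut-leaf: (464 − 471.5)² / 471.5 = 0.1193
  green-stemmed potato-leaf: (456 − 471.5)² / 471.5 = 0.5095
χ² = 0.0005 + 1.0737 + 0.1193 + 0.5095 = 1.703

1.703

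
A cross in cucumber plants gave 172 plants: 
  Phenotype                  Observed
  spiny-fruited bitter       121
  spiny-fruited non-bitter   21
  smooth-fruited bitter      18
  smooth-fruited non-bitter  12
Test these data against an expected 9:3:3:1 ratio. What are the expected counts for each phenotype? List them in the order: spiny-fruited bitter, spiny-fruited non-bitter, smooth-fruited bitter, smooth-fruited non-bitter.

96.75, 32.25, 32.25, 10.75

Total ratio parts = 16. Expected numbers out of 172:
  spiny-fruited bitter: 172 × 9/16 = 96.75
  spiny-fruited non-bitter: 172 × 3/16 = 32.25
  smooth-fruited bitter: 172 × 3/16 = 32.25
  smooth-fruited non-bitter: 172 × 1/16 = 10.75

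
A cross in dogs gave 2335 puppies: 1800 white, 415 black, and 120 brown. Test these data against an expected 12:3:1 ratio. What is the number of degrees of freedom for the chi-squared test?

2

A goodness-of-fit test with 3 phenotype classes has df = 3 − 1 = 2.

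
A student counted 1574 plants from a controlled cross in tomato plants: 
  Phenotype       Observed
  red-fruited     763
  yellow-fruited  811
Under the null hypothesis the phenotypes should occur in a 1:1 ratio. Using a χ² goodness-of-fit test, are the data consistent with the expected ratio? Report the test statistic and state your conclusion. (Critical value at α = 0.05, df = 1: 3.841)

Under the 1:1 hypothesis (Σ ratio = 2, N = 1574):
  red-fruited: 1574 × 1/2 = 787
  yellow-fruited: 1574 × 1/2 = 787
χ² = Σ (O − E)² / E
  red-fruited: (763 − 787)² / 787 = 0.7319
  yellow-fruited: (811 − 787)² / 787 = 0.7319
χ² = 0.7319 + 0.7319 = 1.4638 ≈ 1.464
Degrees of freedom = 2 − 1 = 1; critical value at α = 0.05 is 3.841.
Since 1.464 < 3.841, we fail to reject the null hypothesis — the data are consistent with the 1:1 ratio.

1.464; consistent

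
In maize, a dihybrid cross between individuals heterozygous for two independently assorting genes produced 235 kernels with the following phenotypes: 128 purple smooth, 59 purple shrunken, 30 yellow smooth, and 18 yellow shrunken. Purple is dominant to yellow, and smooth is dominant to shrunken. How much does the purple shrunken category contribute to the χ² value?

A dihybrid F₂ with independent assortment and complete dominance at both loci gives a 9:3:3:1 phenotypic ratio.
Total ratio parts = 16. Expected numbers out of 235:
  purple smooth: 235 × 9/16 = 132.1875
  purple shrunken: 235 × 3/16 = 44.0625
  yellow smooth: 235 × 3/16 = 44.0625
  yellow shrunken: 235 × 1/16 = 14.6875
Contribution of purple shrunken: (59 − 44.0625)² / 44.0625 = 5.0639

5.064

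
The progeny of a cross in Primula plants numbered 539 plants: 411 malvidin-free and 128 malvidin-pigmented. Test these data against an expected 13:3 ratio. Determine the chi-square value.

Expected counts for N = 539 under a 13:3 ratio (total parts = 16):
  malvidin-free: 539 × 13/16 = 437.9375
  malvidin-pigmented: 539 × 3/16 = 101.0625
χ² = Σ (O − E)² / E
  malvidin-free: (411 − 437.9375)² / 437.9375 = 1.6569
  malvidin-pigmented: (128 − 101.0625)² / 101.0625 = 7.1800
χ² = 1.6569 + 7.1800 = 8.8369 ≈ 8.837

8.837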